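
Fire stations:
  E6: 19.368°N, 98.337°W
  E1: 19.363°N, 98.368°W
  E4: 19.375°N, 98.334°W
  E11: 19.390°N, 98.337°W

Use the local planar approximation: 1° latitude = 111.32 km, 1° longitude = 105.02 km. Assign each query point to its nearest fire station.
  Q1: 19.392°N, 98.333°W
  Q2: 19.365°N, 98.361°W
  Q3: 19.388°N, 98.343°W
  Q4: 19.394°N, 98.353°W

Q1→E11; Q2→E1; Q3→E11; Q4→E11

Q1 at 19.392°N, 98.333°W:
  E6: 2.705 km
  E1: 4.892 km
  E4: 1.895 km
  E11: 0.475 km
  → nearest: E11 (0.475 km)
Q2 at 19.365°N, 98.361°W:
  E6: 2.543 km
  E1: 0.768 km
  E4: 3.046 km
  E11: 3.755 km
  → nearest: E1 (0.768 km)
Q3 at 19.388°N, 98.343°W:
  E6: 2.314 km
  E1: 3.826 km
  E4: 1.728 km
  E11: 0.668 km
  → nearest: E11 (0.668 km)
Q4 at 19.394°N, 98.353°W:
  E6: 3.347 km
  E1: 3.793 km
  E4: 2.908 km
  E11: 1.738 km
  → nearest: E11 (1.738 km)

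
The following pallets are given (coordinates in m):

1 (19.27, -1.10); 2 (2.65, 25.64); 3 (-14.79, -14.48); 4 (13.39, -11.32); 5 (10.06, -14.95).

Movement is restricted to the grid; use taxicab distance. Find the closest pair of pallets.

4 and 5

Pairwise distances:
4–5: |-3.33| + |-3.63| = 3.33 + 3.63 = 6.96 m
1–4: |-5.88| + |-10.22| = 5.88 + 10.22 = 16.10 m
1–5: |-9.21| + |-13.85| = 9.21 + 13.85 = 23.06 m
3–5: |24.85| + |-0.47| = 24.85 + 0.47 = 25.32 m
3–4: |28.18| + |3.16| = 28.18 + 3.16 = 31.34 m
1–2: |-16.62| + |26.74| = 16.62 + 26.74 = 43.36 m
1–3: |-34.06| + |-13.38| = 34.06 + 13.38 = 47.44 m
2–4: |10.74| + |-36.96| = 10.74 + 36.96 = 47.70 m
2–5: |7.41| + |-40.59| = 7.41 + 40.59 = 48.00 m
2–3: |-17.44| + |-40.12| = 17.44 + 40.12 = 57.56 m
Closest pair: 4–5 at 6.96 m.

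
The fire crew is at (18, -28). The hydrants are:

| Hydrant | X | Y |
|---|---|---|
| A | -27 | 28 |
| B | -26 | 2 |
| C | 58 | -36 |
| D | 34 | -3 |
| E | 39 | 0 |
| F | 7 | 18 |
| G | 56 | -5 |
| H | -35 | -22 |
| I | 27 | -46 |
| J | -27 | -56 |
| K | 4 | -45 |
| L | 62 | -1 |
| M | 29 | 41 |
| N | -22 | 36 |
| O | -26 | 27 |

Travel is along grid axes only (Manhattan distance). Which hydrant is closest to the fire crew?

I

Distances from (18, -28):
A: 101
B: 74
C: 48
D: 41
E: 49
F: 57
G: 61
H: 59
I: 27
J: 73
K: 31
L: 71
M: 80
N: 104
O: 99
Minimum: I at 27.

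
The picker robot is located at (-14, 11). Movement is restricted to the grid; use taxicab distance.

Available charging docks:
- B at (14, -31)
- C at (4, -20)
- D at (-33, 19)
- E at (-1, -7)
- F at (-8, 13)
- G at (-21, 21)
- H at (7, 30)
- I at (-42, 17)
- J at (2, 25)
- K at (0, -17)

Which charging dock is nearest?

F

Distances from (-14, 11):
B: 70
C: 49
D: 27
E: 31
F: 8
G: 17
H: 40
I: 34
J: 30
K: 42
Minimum: F at 8.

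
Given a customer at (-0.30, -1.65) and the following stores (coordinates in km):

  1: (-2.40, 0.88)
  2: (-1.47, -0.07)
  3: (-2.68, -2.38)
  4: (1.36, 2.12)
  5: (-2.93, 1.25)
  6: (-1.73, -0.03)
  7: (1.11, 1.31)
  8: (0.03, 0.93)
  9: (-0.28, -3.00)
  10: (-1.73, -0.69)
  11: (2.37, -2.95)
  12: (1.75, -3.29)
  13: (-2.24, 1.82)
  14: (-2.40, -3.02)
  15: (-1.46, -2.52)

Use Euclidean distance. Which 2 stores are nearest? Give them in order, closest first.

Distances from (-0.30, -1.65):
1: √((-2.10)² + (2.53)²) = √(4.4100 + 6.4009) = 3.29 km
2: √((-1.17)² + (1.58)²) = √(1.3689 + 2.4964) = 1.97 km
3: √((-2.38)² + (-0.73)²) = √(5.6644 + 0.5329) = 2.49 km
4: √((1.66)² + (3.77)²) = √(2.7556 + 14.2129) = 4.12 km
5: √((-2.63)² + (2.90)²) = √(6.9169 + 8.4100) = 3.91 km
6: √((-1.43)² + (1.62)²) = √(2.0449 + 2.6244) = 2.16 km
7: √((1.41)² + (2.96)²) = √(1.9881 + 8.7616) = 3.28 km
8: √((0.33)² + (2.58)²) = √(0.1089 + 6.6564) = 2.60 km
9: √((0.02)² + (-1.35)²) = √(0.0004 + 1.8225) = 1.35 km
10: √((-1.43)² + (0.96)²) = √(2.0449 + 0.9216) = 1.72 km
11: √((2.67)² + (-1.30)²) = √(7.1289 + 1.6900) = 2.97 km
12: √((2.05)² + (-1.64)²) = √(4.2025 + 2.6896) = 2.63 km
13: √((-1.94)² + (3.47)²) = √(3.7636 + 12.0409) = 3.98 km
14: √((-2.10)² + (-1.37)²) = √(4.4100 + 1.8769) = 2.51 km
15: √((-1.16)² + (-0.87)²) = √(1.3456 + 0.7569) = 1.45 km
Sorted: 9 (1.35 km) < 15 (1.45 km) < 10 (1.72 km) < 2 (1.97 km) < …

9, 15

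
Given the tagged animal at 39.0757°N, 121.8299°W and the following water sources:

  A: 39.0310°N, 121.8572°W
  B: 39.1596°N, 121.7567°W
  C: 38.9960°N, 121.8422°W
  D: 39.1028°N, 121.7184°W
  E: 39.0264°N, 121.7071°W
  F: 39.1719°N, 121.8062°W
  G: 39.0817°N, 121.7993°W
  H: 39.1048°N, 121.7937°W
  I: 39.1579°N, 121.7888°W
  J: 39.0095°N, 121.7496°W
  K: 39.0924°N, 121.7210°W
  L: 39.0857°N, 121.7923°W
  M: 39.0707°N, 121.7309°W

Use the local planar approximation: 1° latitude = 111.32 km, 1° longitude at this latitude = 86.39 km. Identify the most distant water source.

E

Distances from 39.0757°N, 121.8299°W:
A: √((-0.0447·111.32)² + (-0.0273·86.39)²) = √(24.760616 + 5.562272) = 5.5066 km
B: √((0.0839·111.32)² + (0.0732·86.39)²) = √(87.230893 + 39.989789) = 11.2792 km
C: √((-0.0797·111.32)² + (-0.0123·86.39)²) = √(78.716004 + 1.129112) = 8.9356 km
D: √((0.0271·111.32)² + (0.1115·86.39)²) = √(9.100913 + 92.784767) = 10.0938 km
E: √((-0.0493·111.32)² + (0.1228·86.39)²) = √(30.118978 + 112.544346) = 11.9442 km
F: √((0.0962·111.32)² + (0.0237·86.39)²) = √(114.682338 + 4.192023) = 10.9030 km
G: √((0.0060·111.32)² + (0.0306·86.39)²) = √(0.446117 + 6.988272) = 2.7266 km
H: √((0.0291·111.32)² + (0.0362·86.39)²) = √(10.493790 + 9.780118) = 4.5027 km
I: √((0.0822·111.32)² + (0.0411·86.39)²) = √(83.731723 + 12.606966) = 9.8152 km
J: √((-0.0662·111.32)² + (0.0803·86.39)²) = √(54.307821 + 48.123592) = 10.1208 km
K: √((0.0167·111.32)² + (0.1089·86.39)²) = √(3.456045 + 88.508037) = 9.5898 km
L: √((0.0100·111.32)² + (0.0376·86.39)²) = √(1.239214 + 10.551219) = 3.4337 km
M: √((-0.0050·111.32)² + (0.0990·86.39)²) = √(0.309804 + 73.147138) = 8.5707 km
Maximum: E at 11.9442 km.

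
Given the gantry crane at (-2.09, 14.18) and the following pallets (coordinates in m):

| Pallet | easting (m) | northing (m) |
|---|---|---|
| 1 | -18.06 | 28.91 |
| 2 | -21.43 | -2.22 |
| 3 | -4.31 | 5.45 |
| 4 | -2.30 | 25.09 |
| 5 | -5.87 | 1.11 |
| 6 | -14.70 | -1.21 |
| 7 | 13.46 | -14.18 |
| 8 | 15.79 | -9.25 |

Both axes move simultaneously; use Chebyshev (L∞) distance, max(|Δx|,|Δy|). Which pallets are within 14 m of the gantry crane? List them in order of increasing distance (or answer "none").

Distances from (-2.09, 14.18):
1: max(|-15.97|, |14.73|) = 15.97 m
2: max(|-19.34|, |-16.40|) = 19.34 m
3: max(|-2.22|, |-8.73|) = 8.73 m
4: max(|-0.21|, |10.91|) = 10.91 m
5: max(|-3.78|, |-13.07|) = 13.07 m
6: max(|-12.61|, |-15.39|) = 15.39 m
7: max(|15.55|, |-28.36|) = 28.36 m
8: max(|17.88|, |-23.43|) = 23.43 m
Threshold 14 m: 3 (8.73 m), 4 (10.91 m), 5 (13.07 m) are within range.

3, 4, 5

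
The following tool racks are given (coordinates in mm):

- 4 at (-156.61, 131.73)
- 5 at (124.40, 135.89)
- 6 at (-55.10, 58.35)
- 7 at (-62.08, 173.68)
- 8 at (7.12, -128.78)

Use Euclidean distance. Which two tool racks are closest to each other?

Pairwise distances:
4–5: √((281.01)² + (4.16)²) = √(78966.6201 + 17.3056) = 281.04 mm
4–6: √((101.51)² + (-73.38)²) = √(10304.2801 + 5384.6244) = 125.26 mm
4–7: √((94.53)² + (41.95)²) = √(8935.9209 + 1759.8025) = 103.42 mm
4–8: √((163.73)² + (-260.51)²) = √(26807.5129 + 67865.4601) = 307.69 mm
5–6: √((-179.50)² + (-77.54)²) = √(32220.2500 + 6012.4516) = 195.53 mm
5–7: √((-186.48)² + (37.79)²) = √(34774.7904 + 1428.0841) = 190.27 mm
5–8: √((-117.28)² + (-264.67)²) = √(13754.5984 + 70050.2089) = 289.49 mm
6–7: √((-6.98)² + (115.33)²) = √(48.7204 + 13301.0089) = 115.54 mm
6–8: √((62.22)² + (-187.13)²) = √(3871.3284 + 35017.6369) = 197.20 mm
7–8: √((69.20)² + (-302.46)²) = √(4788.6400 + 91482.0516) = 310.28 mm
Closest pair: 4–7 at 103.42 mm.

4 and 7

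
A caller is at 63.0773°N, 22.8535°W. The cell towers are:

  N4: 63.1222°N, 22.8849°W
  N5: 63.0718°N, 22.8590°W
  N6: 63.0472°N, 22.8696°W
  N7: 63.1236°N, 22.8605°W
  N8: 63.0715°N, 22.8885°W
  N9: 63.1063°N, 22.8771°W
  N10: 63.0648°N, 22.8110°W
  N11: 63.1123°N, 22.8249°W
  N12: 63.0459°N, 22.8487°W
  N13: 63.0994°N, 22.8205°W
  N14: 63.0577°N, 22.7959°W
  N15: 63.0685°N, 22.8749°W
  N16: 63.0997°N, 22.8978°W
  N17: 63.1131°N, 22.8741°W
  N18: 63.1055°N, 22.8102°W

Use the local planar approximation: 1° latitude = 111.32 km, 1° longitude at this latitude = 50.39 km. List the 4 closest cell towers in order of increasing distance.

Distances from 63.0773°N, 22.8535°W:
N4: 5.2427 km
N5: 0.6721 km
N6: 3.4475 km
N7: 5.1662 km
N8: 1.8781 km
N9: 3.4403 km
N10: 2.5539 km
N11: 4.1542 km
N12: 3.5038 km
N13: 2.9694 km
N14: 3.6311 km
N15: 1.4569 km
N16: 3.3468 km
N17: 4.1182 km
N18: 3.8230 km
Sorted: N5 (0.6721 km) < N15 (1.4569 km) < N8 (1.8781 km) < N10 (2.5539 km) < N13 (2.9694 km) < N16 (3.3468 km) < …

N5, N15, N8, N10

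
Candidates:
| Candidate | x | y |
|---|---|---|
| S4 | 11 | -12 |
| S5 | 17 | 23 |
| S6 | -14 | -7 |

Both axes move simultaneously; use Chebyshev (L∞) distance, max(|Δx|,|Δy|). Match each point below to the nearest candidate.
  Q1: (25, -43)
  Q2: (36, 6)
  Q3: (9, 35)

Q1 at (25, -43):
  S4: max(|-14|, |31|) = 31
  S5: max(|-8|, |66|) = 66
  S6: max(|-39|, |36|) = 39
  → nearest: S4 (31)
Q2 at (36, 6):
  S4: max(|-25|, |-18|) = 25
  S5: max(|-19|, |17|) = 19
  S6: max(|-50|, |-13|) = 50
  → nearest: S5 (19)
Q3 at (9, 35):
  S4: max(|2|, |-47|) = 47
  S5: max(|8|, |-12|) = 12
  S6: max(|-23|, |-42|) = 42
  → nearest: S5 (12)

Q1→S4; Q2→S5; Q3→S5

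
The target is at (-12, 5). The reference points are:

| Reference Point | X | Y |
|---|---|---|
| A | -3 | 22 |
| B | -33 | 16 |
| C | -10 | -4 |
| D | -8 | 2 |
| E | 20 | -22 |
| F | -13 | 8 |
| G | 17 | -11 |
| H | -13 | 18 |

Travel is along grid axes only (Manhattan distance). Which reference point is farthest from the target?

E

Distances from (-12, 5):
A: 26
B: 32
C: 11
D: 7
E: 59
F: 4
G: 45
H: 14
Maximum: E at 59.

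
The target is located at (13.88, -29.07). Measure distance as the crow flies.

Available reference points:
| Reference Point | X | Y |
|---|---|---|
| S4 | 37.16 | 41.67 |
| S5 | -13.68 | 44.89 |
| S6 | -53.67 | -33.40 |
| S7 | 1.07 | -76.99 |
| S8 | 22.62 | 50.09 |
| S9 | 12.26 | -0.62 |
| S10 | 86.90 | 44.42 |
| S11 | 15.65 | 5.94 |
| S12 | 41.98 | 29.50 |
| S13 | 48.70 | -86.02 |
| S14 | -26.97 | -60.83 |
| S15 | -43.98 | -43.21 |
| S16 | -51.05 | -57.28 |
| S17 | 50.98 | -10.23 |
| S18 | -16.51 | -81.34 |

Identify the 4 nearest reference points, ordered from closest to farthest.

Distances from (13.88, -29.07):
S4: 74.47
S5: 78.93
S6: 67.69
S7: 49.60
S8: 79.64
S9: 28.50
S10: 103.60
S11: 35.05
S12: 64.96
S13: 66.75
S14: 51.74
S15: 59.56
S16: 70.79
S17: 41.61
S18: 60.46
Sorted: S9 (28.50) < S11 (35.05) < S17 (41.61) < S7 (49.60) < S14 (51.74) < S15 (59.56) < …

S9, S11, S17, S7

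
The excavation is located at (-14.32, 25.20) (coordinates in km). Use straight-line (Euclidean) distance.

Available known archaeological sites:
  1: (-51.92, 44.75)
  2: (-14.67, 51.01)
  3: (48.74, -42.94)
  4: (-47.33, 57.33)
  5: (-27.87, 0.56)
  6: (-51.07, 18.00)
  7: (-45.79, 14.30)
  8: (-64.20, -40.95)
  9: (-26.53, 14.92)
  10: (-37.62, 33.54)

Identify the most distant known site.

3

Distances from (-14.32, 25.20):
1: √((-37.60)² + (19.55)²) = √(1413.7600 + 382.2025) = 42.38 km
2: √((-0.35)² + (25.81)²) = √(0.1225 + 666.1561) = 25.81 km
3: √((63.06)² + (-68.14)²) = √(3976.5636 + 4643.0596) = 92.84 km
4: √((-33.01)² + (32.13)²) = √(1089.6601 + 1032.3369) = 46.07 km
5: √((-13.55)² + (-24.64)²) = √(183.6025 + 607.1296) = 28.12 km
6: √((-36.75)² + (-7.20)²) = √(1350.5625 + 51.8400) = 37.45 km
7: √((-31.47)² + (-10.90)²) = √(990.3609 + 118.8100) = 33.30 km
8: √((-49.88)² + (-66.15)²) = √(2488.0144 + 4375.8225) = 82.85 km
9: √((-12.21)² + (-10.28)²) = √(149.0841 + 105.6784) = 15.96 km
10: √((-23.30)² + (8.34)²) = √(542.8900 + 69.5556) = 24.75 km
Maximum: 3 at 92.84 km.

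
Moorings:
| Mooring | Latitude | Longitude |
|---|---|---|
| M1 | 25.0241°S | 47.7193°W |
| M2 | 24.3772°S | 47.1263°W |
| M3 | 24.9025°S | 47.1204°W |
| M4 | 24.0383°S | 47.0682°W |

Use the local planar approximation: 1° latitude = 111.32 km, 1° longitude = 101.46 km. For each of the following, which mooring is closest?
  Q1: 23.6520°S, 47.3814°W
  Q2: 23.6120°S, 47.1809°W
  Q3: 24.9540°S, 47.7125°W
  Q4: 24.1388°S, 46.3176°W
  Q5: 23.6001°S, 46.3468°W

Q1 at 23.6520°S, 47.3814°W:
  M1: √((-1.3721·111.32)² + (-0.3379·101.46)²) = √(23330.171107 + 1175.346990) = 156.5424 km
  M2: √((-0.7252·111.32)² + (0.2551·101.46)²) = √(6517.214066 + 669.901011) = 84.7769 km
  M3: √((-1.2505·111.32)² + (0.2610·101.46)²) = √(19378.215776 + 701.246539) = 141.7020 km
  M4: √((-0.3863·111.32)² + (0.3132·101.46)²) = √(1849.250785 + 1009.795016) = 53.4700 km
  → nearest: M4 (53.4700 km)
Q2 at 23.6120°S, 47.1809°W:
  M1: √((-1.4121·111.32)² + (-0.5384·101.46)²) = √(24710.259222 + 2984.006868) = 166.4159 km
  M2: √((-0.7652·111.32)² + (0.0546·101.46)²) = √(7255.984027 + 30.688453) = 85.3620 km
  M3: √((-1.2905·111.32)² + (0.0605·101.46)²) = √(20637.753130 + 37.679095) = 143.7895 km
  M4: √((-0.4263·111.32)² + (0.1127·101.46)²) = √(2252.044981 + 130.748751) = 48.8139 km
  → nearest: M4 (48.8139 km)
Q3 at 24.9540°S, 47.7125°W:
  M1: √((-0.0701·111.32)² + (-0.0068·101.46)²) = √(60.895112 + 0.476001) = 7.8340 km
  M2: √((0.5768·111.32)² + (0.5862·101.46)²) = √(4122.843966 + 3537.376971) = 87.5227 km
  M3: √((0.0515·111.32)² + (0.5921·101.46)²) = √(32.867060 + 3608.941465) = 60.3474 km
  M4: √((0.9157·111.32)² + (0.6443·101.46)²) = √(10390.891827 + 4273.325542) = 121.0959 km
  → nearest: M1 (7.8340 km)
Q4 at 24.1388°S, 46.3176°W:
  M1: √((-0.8853·111.32)² + (-1.4017·101.46)²) = √(9712.417074 + 20225.527752) = 173.0259 km
  M2: √((-0.2384·111.32)² + (-0.8087·101.46)²) = √(704.301961 + 6732.317699) = 86.2358 km
  M3: √((-0.7637·111.32)² + (-0.8028·101.46)²) = √(7227.564508 + 6634.442640) = 117.7370 km
  M4: √((0.1005·111.32)² + (-0.7506·101.46)²) = √(125.163736 + 5799.717449) = 76.9732 km
  → nearest: M4 (76.9732 km)
Q5 at 23.6001°S, 46.3468°W:
  M1: √((-1.4240·111.32)² + (-1.3725·101.46)²) = √(25128.488947 + 19391.634740) = 210.9979 km
  M2: √((-0.7771·111.32)² + (-0.7795·101.46)²) = √(7483.421602 + 6254.922816) = 117.2107 km
  M3: √((-1.3024·111.32)² + (-0.7736·101.46)²) = √(21020.119003 + 6160.594703) = 164.8657 km
  M4: √((-0.4382·111.32)² + (-0.7214·101.46)²) = √(2379.529766 + 5357.250967) = 87.9590 km
  → nearest: M4 (87.9590 km)

Q1→M4; Q2→M4; Q3→M1; Q4→M4; Q5→M4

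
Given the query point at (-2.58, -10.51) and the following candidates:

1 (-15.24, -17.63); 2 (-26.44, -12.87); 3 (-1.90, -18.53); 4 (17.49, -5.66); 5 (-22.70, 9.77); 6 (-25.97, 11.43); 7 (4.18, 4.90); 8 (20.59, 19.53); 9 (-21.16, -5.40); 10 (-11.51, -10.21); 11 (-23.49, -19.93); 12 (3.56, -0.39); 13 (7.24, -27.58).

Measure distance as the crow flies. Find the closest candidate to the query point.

Distances from (-2.58, -10.51):
1: √((-12.66)² + (-7.12)²) = √(160.2756 + 50.6944) = 14.52
2: √((-23.86)² + (-2.36)²) = √(569.2996 + 5.5696) = 23.98
3: √((0.68)² + (-8.02)²) = √(0.4624 + 64.3204) = 8.05
4: √((20.07)² + (4.85)²) = √(402.8049 + 23.5225) = 20.65
5: √((-20.12)² + (20.28)²) = √(404.8144 + 411.2784) = 28.57
6: √((-23.39)² + (21.94)²) = √(547.0921 + 481.3636) = 32.07
7: √((6.76)² + (15.41)²) = √(45.6976 + 237.4681) = 16.83
8: √((23.17)² + (30.04)²) = √(536.8489 + 902.4016) = 37.94
9: √((-18.58)² + (5.11)²) = √(345.2164 + 26.1121) = 19.27
10: √((-8.93)² + (0.30)²) = √(79.7449 + 0.0900) = 8.94
11: √((-20.91)² + (-9.42)²) = √(437.2281 + 88.7364) = 22.93
12: √((6.14)² + (10.12)²) = √(37.6996 + 102.4144) = 11.84
13: √((9.82)² + (-17.07)²) = √(96.4324 + 291.3849) = 19.69
Minimum: 3 at 8.05.

3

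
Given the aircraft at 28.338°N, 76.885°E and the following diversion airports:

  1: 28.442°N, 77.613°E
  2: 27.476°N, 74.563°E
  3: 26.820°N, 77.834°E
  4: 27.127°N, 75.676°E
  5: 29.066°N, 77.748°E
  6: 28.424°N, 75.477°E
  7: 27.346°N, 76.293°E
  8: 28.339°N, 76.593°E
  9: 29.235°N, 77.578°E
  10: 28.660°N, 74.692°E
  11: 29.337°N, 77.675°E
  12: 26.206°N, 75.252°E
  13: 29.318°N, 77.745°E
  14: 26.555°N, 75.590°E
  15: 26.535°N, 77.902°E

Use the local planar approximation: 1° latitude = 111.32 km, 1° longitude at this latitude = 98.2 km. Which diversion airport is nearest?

8

Distances from 28.338°N, 76.885°E:
1: 72.421 km
2: 247.389 km
3: 192.977 km
4: 179.635 km
5: 117.259 km
6: 138.597 km
7: 124.797 km
8: 28.675 km
9: 120.839 km
10: 218.315 km
11: 135.594 km
12: 286.432 km
13: 137.962 km
14: 235.728 km
15: 224.184 km
Minimum: 8 at 28.675 km.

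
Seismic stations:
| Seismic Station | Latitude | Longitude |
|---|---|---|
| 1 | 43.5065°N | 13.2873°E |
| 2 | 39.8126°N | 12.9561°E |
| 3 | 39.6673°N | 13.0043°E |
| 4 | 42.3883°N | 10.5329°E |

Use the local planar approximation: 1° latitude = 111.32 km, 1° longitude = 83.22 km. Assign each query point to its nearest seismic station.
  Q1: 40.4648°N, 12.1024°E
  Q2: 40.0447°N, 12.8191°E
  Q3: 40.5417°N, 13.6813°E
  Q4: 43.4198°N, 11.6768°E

Q1 at 40.4648°N, 12.1024°E:
  1: 352.6681 km
  2: 101.5803 km
  3: 116.2536 km
  4: 250.8168 km
  → nearest: 2 (101.5803 km)
Q2 at 40.0447°N, 12.8191°E:
  1: 387.3323 km
  2: 28.2410 km
  3: 44.7500 km
  4: 322.8952 km
  → nearest: 2 (28.2410 km)
Q3 at 40.5417°N, 13.6813°E:
  1: 331.6663 km
  2: 101.1423 km
  3: 112.4674 km
  4: 333.0248 km
  → nearest: 2 (101.1423 km)
Q4 at 43.4198°N, 11.6768°E:
  1: 134.3729 km
  2: 415.4271 km
  3: 432.0898 km
  4: 149.1553 km
  → nearest: 1 (134.3729 km)

Q1→2; Q2→2; Q3→2; Q4→1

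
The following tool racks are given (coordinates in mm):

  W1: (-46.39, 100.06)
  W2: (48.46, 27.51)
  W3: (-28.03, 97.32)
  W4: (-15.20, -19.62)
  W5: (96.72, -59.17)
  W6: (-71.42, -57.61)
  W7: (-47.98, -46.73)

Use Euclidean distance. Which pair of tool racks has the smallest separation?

Pairwise distances:
W1–W2: √((94.85)² + (-72.55)²) = √(8996.5225 + 5263.5025) = 119.42 mm
W1–W3: √((18.36)² + (-2.74)²) = √(337.0896 + 7.5076) = 18.56 mm
W1–W4: √((31.19)² + (-119.68)²) = √(972.8161 + 14323.3024) = 123.68 mm
W1–W5: √((143.11)² + (-159.23)²) = √(20480.4721 + 25354.1929) = 214.09 mm
W1–W6: √((-25.03)² + (-157.67)²) = √(626.5009 + 24859.8289) = 159.64 mm
W1–W7: √((-1.59)² + (-146.79)²) = √(2.5281 + 21547.3041) = 146.80 mm
W2–W3: √((-76.49)² + (69.81)²) = √(5850.7201 + 4873.4361) = 103.56 mm
W2–W4: √((-63.66)² + (-47.13)²) = √(4052.5956 + 2221.2369) = 79.21 mm
W2–W5: √((48.26)² + (-86.68)²) = √(2329.0276 + 7513.4224) = 99.21 mm
W2–W6: √((-119.88)² + (-85.12)²) = √(14371.2144 + 7245.4144) = 147.03 mm
W2–W7: √((-96.44)² + (-74.24)²) = √(9300.6736 + 5511.5776) = 121.71 mm
W3–W4: √((12.83)² + (-116.94)²) = √(164.6089 + 13674.9636) = 117.64 mm
W3–W5: √((124.75)² + (-156.49)²) = √(15562.5625 + 24489.1201) = 200.13 mm
W3–W6: √((-43.39)² + (-154.93)²) = √(1882.6921 + 24003.3049) = 160.89 mm
W3–W7: √((-19.95)² + (-144.05)²) = √(398.0025 + 20750.4025) = 145.42 mm
W4–W5: √((111.92)² + (-39.55)²) = √(12526.0864 + 1564.2025) = 118.70 mm
W4–W6: √((-56.22)² + (-37.99)²) = √(3160.6884 + 1443.2401) = 67.85 mm
W4–W7: √((-32.78)² + (-27.11)²) = √(1074.5284 + 734.9521) = 42.54 mm
W5–W6: √((-168.14)² + (1.56)²) = √(28271.0596 + 2.4336) = 168.15 mm
W5–W7: √((-144.70)² + (12.44)²) = √(20938.0900 + 154.7536) = 145.23 mm
W6–W7: √((23.44)² + (10.88)²) = √(549.4336 + 118.3744) = 25.84 mm
Closest pair: W1–W3 at 18.56 mm.

W1 and W3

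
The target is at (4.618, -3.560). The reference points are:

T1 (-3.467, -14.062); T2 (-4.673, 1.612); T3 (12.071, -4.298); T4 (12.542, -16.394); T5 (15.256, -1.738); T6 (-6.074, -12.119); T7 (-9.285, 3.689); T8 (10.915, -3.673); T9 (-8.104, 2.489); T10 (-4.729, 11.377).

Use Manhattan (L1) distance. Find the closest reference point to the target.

Distances from (4.618, -3.560):
T1: 18.587
T2: 14.463
T3: 8.191
T4: 20.758
T5: 12.460
T6: 19.251
T7: 21.152
T8: 6.410
T9: 18.771
T10: 24.284
Minimum: T8 at 6.410.

T8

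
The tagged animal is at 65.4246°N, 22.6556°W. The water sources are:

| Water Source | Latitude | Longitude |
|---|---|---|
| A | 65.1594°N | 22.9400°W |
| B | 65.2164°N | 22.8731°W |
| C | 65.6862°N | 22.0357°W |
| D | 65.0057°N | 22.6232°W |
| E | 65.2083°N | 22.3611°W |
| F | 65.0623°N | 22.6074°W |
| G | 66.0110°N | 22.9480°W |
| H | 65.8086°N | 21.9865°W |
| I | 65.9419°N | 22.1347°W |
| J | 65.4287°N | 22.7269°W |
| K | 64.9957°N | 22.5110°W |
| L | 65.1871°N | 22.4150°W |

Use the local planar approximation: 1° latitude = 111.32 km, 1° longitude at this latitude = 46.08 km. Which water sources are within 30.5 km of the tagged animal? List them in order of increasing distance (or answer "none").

Distances from 65.4246°N, 22.6556°W:
A: 32.3001 km
B: 25.2510 km
C: 40.7923 km
D: 46.6558 km
E: 27.6394 km
F: 40.3923 km
G: 66.6541 km
H: 52.7059 km
I: 62.3881 km
J: 3.3171 km
K: 48.2079 km
L: 28.6690 km
Threshold 30.5 km: J (3.3171 km), B (25.2510 km), E (27.6394 km), L (28.6690 km) are within range.

J, B, E, L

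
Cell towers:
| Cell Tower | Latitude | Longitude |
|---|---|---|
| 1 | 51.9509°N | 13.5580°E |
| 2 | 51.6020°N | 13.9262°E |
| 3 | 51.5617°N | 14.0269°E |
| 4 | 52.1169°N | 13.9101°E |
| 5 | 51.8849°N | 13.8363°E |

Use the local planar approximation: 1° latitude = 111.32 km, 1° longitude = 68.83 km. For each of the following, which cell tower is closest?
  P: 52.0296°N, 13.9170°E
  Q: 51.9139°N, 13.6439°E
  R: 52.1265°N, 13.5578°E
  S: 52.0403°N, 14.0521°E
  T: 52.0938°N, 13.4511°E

P→4; Q→1; R→1; S→4; T→1

P at 52.0296°N, 13.9170°E:
  1: 26.2171 km
  2: 47.6046 km
  3: 52.6330 km
  4: 9.7298 km
  5: 17.0388 km
  → nearest: 4 (9.7298 km)
Q at 51.9139°N, 13.6439°E:
  1: 7.2057 km
  2: 39.7879 km
  3: 47.2454 km
  4: 29.0927 km
  5: 13.6307 km
  → nearest: 1 (7.2057 km)
R at 52.1265°N, 13.5578°E:
  1: 19.5478 km
  2: 63.6558 km
  3: 70.6796 km
  4: 24.2723 km
  5: 33.0272 km
  → nearest: 1 (19.5478 km)
S at 52.0403°N, 14.0521°E:
  1: 35.4351 km
  2: 49.5551 km
  3: 53.3060 km
  4: 12.9707 km
  5: 22.8010 km
  → nearest: 4 (12.9707 km)
T at 52.0938°N, 13.4511°E:
  1: 17.5269 km
  2: 63.7700 km
  3: 71.2693 km
  4: 31.6974 km
  5: 35.2667 km
  → nearest: 1 (17.5269 km)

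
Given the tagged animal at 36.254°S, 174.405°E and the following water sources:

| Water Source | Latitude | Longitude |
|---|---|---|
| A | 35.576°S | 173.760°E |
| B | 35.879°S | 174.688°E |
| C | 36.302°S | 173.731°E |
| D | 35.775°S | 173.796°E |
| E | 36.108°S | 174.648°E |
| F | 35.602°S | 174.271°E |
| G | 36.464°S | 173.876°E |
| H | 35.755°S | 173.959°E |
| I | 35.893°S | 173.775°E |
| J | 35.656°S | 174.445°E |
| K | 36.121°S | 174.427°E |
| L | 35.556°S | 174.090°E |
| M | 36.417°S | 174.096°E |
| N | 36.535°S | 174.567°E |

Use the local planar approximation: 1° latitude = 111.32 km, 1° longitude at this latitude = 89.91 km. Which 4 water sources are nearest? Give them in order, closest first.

Distances from 36.254°S, 174.405°E:
A: √((0.678·111.32)² + (-0.645·89.91)²) = √(5696.46959 + 3363.06626) = 95.182 km
B: √((0.375·111.32)² + (0.283·89.91)²) = √(1742.64502 + 647.42411) = 48.888 km
C: √((-0.048·111.32)² + (-0.674·89.91)²) = √(28.55150 + 3672.28001) = 60.834 km
D: √((0.479·111.32)² + (-0.609·89.91)²) = √(2843.26554 + 2998.13083) = 76.429 km
E: √((0.146·111.32)² + (0.243·89.91)²) = √(264.15091 + 477.34078) = 27.230 km
F: √((0.652·111.32)² + (-0.134·89.91)²) = √(5267.94930 + 145.15286) = 73.574 km
G: √((-0.210·111.32)² + (-0.529·89.91)²) = √(546.49348 + 2262.18094) = 52.997 km
H: √((0.499·111.32)² + (-0.446·89.91)²) = √(3085.65585 + 1607.99877) = 68.510 km
I: √((0.361·111.32)² + (-0.630·89.91)²) = √(1614.95639 + 3208.46343) = 69.451 km
J: √((0.598·111.32)² + (0.040·89.91)²) = √(4431.47969 + 12.93409) = 66.666 km
K: √((0.133·111.32)² + (0.022·89.91)²) = √(219.20461 + 3.91256) = 14.937 km
L: √((0.698·111.32)² + (-0.315·89.91)²) = √(6037.50135 + 802.11586) = 82.702 km
M: √((-0.163·111.32)² + (-0.309·89.91)²) = √(329.24683 + 771.85008) = 33.183 km
N: √((-0.281·111.32)² + (0.162·89.91)²) = √(978.49596 + 212.15146) = 34.506 km
Sorted: K (14.937 km) < E (27.230 km) < M (33.183 km) < N (34.506 km) < B (48.888 km) < G (52.997 km) < …

K, E, M, N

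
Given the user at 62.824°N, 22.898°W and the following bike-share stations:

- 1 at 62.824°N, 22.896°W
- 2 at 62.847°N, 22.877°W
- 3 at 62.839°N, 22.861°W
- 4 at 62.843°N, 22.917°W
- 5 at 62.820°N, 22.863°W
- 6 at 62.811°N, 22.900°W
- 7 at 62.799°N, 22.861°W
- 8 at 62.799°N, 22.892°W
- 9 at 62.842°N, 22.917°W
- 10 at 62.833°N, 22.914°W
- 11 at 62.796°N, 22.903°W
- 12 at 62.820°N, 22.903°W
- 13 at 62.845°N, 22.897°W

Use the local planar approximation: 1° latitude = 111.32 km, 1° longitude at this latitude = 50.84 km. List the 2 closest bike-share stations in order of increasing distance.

1, 12

Distances from 62.824°N, 22.898°W:
1: 0.102 km
2: 2.774 km
3: 2.515 km
4: 2.325 km
5: 1.834 km
6: 1.451 km
7: 3.359 km
8: 2.800 km
9: 2.224 km
10: 1.291 km
11: 3.127 km
12: 0.513 km
13: 2.338 km
Sorted: 1 (0.102 km) < 12 (0.513 km) < 10 (1.291 km) < 6 (1.451 km) < …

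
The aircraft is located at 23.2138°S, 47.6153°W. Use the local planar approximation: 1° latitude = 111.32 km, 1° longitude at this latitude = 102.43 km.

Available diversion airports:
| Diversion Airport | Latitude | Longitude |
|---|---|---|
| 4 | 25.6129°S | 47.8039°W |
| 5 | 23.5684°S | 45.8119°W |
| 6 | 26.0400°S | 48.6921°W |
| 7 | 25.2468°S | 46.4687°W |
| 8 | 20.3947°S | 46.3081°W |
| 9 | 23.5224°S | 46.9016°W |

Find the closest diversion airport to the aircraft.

Distances from 23.2138°S, 47.6153°W:
4: √((-2.3991·111.32)² + (-0.1886·102.43)²) = √(71325.216206 + 373.196638) = 267.7656 km
5: √((-0.3546·111.32)² + (1.8034·102.43)²) = √(1558.202360 + 34122.314078) = 188.8929 km
6: √((-2.8262·111.32)² + (-1.0768·102.43)²) = √(98981.078011 + 12165.345266) = 333.3863 km
7: √((-2.0330·111.32)² + (1.1466·102.43)²) = √(51217.827440 + 13793.618820) = 254.9734 km
8: √((2.8191·111.32)² + (1.3072·102.43)²) = √(98484.380745 + 17928.271641) = 341.1930 km
9: √((-0.3086·111.32)² + (0.7137·102.43)²) = √(1180.152794 + 5344.237363) = 80.7737 km
Minimum: 9 at 80.7737 km.

9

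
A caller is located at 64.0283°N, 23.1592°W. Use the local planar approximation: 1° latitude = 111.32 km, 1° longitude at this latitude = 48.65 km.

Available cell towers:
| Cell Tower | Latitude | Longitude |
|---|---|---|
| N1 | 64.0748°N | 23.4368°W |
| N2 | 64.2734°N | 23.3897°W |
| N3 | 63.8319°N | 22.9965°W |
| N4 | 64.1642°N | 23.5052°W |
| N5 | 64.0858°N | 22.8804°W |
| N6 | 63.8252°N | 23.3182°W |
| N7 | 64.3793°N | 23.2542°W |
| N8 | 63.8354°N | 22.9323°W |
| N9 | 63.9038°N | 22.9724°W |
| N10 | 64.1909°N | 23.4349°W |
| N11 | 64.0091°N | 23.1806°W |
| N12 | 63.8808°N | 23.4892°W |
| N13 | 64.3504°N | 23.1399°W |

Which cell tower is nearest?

N11

Distances from 64.0283°N, 23.1592°W:
N1: √((0.0465·111.32)² + (-0.2776·48.65)²) = √(26.794910 + 182.391507) = 14.4633 km
N2: √((0.2451·111.32)² + (-0.2305·48.65)²) = √(744.445686 + 125.749871) = 29.4991 km
N3: √((-0.1964·111.32)² + (0.1627·48.65)²) = √(478.001613 + 62.652845) = 23.2520 km
N4: √((0.1359·111.32)² + (-0.3460·48.65)²) = √(228.868123 + 283.346522) = 22.6322 km
N5: √((0.0575·111.32)² + (0.2788·48.65)²) = √(40.971521 + 183.971788) = 14.9981 km
N6: √((-0.2031·111.32)² + (-0.1590·48.65)²) = √(511.171041 + 59.835640) = 23.8957 km
N7: √((0.3510·111.32)² + (-0.0950·48.65)²) = √(1526.724336 + 21.360573) = 39.3457 km
N8: √((-0.1929·111.32)² + (0.2269·48.65)²) = √(461.116699 + 121.852567) = 24.1448 km
N9: √((-0.1245·111.32)² + (0.1868·48.65)²) = √(192.081305 + 82.588472) = 16.5732 km
N10: √((0.1626·111.32)² + (-0.2757·48.65)²) = √(327.632879 + 179.903338) = 22.5286 km
N11: √((-0.0192·111.32)² + (-0.0214·48.65)²) = √(4.568239 + 1.083910) = 2.3774 km
N12: √((-0.1475·111.32)² + (-0.3300·48.65)²) = √(269.606548 + 257.746970) = 22.9642 km
N13: √((0.3221·111.32)² + (0.0193·48.65)²) = √(1285.665070 + 0.881618) = 35.8685 km
Minimum: N11 at 2.3774 km.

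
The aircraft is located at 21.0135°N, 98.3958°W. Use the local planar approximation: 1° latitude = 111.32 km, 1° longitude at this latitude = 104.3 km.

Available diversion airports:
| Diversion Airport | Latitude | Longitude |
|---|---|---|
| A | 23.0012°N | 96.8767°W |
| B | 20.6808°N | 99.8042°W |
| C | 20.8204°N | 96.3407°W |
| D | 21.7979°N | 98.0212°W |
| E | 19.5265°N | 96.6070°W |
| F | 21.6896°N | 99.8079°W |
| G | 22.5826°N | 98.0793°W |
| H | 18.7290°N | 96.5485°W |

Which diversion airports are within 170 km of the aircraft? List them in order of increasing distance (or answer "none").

Distances from 21.0135°N, 98.3958°W:
A: √((1.9877·111.32)² + (1.5191·104.3)²) = √(48960.751001 + 25103.908559) = 272.1482 km
B: √((-0.3327·111.32)² + (-1.4084·104.3)²) = √(1371.677444 + 21578.470071) = 151.4931 km
C: √((-0.1931·111.32)² + (2.0551·104.3)²) = √(462.073373 + 45944.606400) = 215.4221 km
D: √((0.7844·111.32)² + (0.3746·104.3)²) = √(7624.679013 + 1526.525850) = 95.6619 km
E: √((-1.4870·111.32)² + (1.7888·104.3)²) = √(27401.121118 + 34809.051481) = 249.4197 km
F: √((0.6761·111.32)² + (-1.4121·104.3)²) = √(5664.587207 + 21691.996361) = 165.3983 km
G: √((1.5691·111.32)² + (0.3165·104.3)²) = √(30510.381645 + 1089.722820) = 177.7642 km
H: √((-2.2845·111.32)² + (1.8473·104.3)²) = √(64673.850755 + 37123.035214) = 319.0562 km
Threshold 170 km: D (95.6619 km), B (151.4931 km), F (165.3983 km) are within range.

D, B, F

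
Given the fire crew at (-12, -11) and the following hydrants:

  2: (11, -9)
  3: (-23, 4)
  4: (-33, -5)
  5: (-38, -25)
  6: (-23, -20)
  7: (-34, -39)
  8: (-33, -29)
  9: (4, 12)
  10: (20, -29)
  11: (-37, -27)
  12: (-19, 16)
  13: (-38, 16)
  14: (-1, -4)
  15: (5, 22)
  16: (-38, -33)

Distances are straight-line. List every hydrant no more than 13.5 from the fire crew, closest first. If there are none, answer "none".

14

Distances from (-12, -11):
2: √((23)² + (2)²) = √(529.000 + 4.000) = 23.1
3: √((-11)² + (15)²) = √(121.000 + 225.000) = 18.6
4: √((-21)² + (6)²) = √(441.000 + 36.000) = 21.8
5: √((-26)² + (-14)²) = √(676.000 + 196.000) = 29.5
6: √((-11)² + (-9)²) = √(121.000 + 81.000) = 14.2
7: √((-22)² + (-28)²) = √(484.000 + 784.000) = 35.6
8: √((-21)² + (-18)²) = √(441.000 + 324.000) = 27.7
9: √((16)² + (23)²) = √(256.000 + 529.000) = 28.0
10: √((32)² + (-18)²) = √(1024.000 + 324.000) = 36.7
11: √((-25)² + (-16)²) = √(625.000 + 256.000) = 29.7
12: √((-7)² + (27)²) = √(49.000 + 729.000) = 27.9
13: √((-26)² + (27)²) = √(676.000 + 729.000) = 37.5
14: √((11)² + (7)²) = √(121.000 + 49.000) = 13.0
15: √((17)² + (33)²) = √(289.000 + 1089.000) = 37.1
16: √((-26)² + (-22)²) = √(676.000 + 484.000) = 34.1
Threshold 13.5: 14 (13.0) is within range.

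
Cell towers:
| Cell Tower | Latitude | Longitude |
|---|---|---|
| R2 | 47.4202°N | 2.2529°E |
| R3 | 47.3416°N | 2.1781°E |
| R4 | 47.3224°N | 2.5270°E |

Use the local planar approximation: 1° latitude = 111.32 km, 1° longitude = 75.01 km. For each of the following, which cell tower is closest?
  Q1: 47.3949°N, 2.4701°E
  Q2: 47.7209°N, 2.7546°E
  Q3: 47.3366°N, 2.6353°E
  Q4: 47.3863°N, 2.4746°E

Q1 at 47.3949°N, 2.4701°E:
  R2: 16.5338 km
  R3: 22.6923 km
  R4: 9.1298 km
  → nearest: R4 (9.1298 km)
Q2 at 47.7209°N, 2.7546°E:
  R2: 50.3658 km
  R3: 60.4386 km
  R4: 47.5328 km
  → nearest: R4 (47.5328 km)
Q3 at 47.3366°N, 2.6353°E:
  R2: 30.1558 km
  R3: 34.2991 km
  R4: 8.2760 km
  → nearest: R4 (8.2760 km)
Q4 at 47.3863°N, 2.4746°E:
  R2: 17.0525 km
  R3: 22.7903 km
  R4: 8.1270 km
  → nearest: R4 (8.1270 km)

Q1→R4; Q2→R4; Q3→R4; Q4→R4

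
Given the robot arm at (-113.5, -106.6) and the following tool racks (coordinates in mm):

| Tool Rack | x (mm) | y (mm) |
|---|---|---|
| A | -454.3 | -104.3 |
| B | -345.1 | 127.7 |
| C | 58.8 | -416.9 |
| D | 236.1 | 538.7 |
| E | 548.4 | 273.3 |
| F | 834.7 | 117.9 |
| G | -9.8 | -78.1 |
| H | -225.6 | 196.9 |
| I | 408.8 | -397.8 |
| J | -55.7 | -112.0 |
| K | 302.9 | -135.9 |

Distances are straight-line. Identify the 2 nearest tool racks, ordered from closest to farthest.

J, G

Distances from (-113.5, -106.6):
A: √((-340.8)² + (2.3)²) = √(116144.640 + 5.290) = 340.8 mm
B: √((-231.6)² + (234.3)²) = √(53638.560 + 54896.490) = 329.4 mm
C: √((172.3)² + (-310.3)²) = √(29687.290 + 96286.090) = 354.9 mm
D: √((349.6)² + (645.3)²) = √(122220.160 + 416412.090) = 733.9 mm
E: √((661.9)² + (379.9)²) = √(438111.610 + 144324.010) = 763.2 mm
F: √((948.2)² + (224.5)²) = √(899083.240 + 50400.250) = 974.4 mm
G: √((103.7)² + (28.5)²) = √(10753.690 + 812.250) = 107.5 mm
H: √((-112.1)² + (303.5)²) = √(12566.410 + 92112.250) = 323.5 mm
I: √((522.3)² + (-291.2)²) = √(272797.290 + 84797.440) = 598.0 mm
J: √((57.8)² + (-5.4)²) = √(3340.840 + 29.160) = 58.1 mm
K: √((416.4)² + (-29.3)²) = √(173388.960 + 858.490) = 417.4 mm
Sorted: J (58.1 mm) < G (107.5 mm) < H (323.5 mm) < B (329.4 mm) < …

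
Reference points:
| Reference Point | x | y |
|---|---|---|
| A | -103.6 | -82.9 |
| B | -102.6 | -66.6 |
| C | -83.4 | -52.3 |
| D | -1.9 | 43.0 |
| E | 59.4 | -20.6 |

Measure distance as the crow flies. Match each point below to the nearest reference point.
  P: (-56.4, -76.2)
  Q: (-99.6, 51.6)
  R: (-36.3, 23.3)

P→C; Q→D; R→D

P at (-56.4, -76.2):
  A: √((-47.2)² + (-6.7)²) = √(2227.840 + 44.890) = 47.7
  B: √((-46.2)² + (9.6)²) = √(2134.440 + 92.160) = 47.2
  C: √((-27.0)² + (23.9)²) = √(729.000 + 571.210) = 36.1
  D: √((54.5)² + (119.2)²) = √(2970.250 + 14208.640) = 131.1
  E: √((115.8)² + (55.6)²) = √(13409.640 + 3091.360) = 128.5
  → nearest: C (36.1)
Q at (-99.6, 51.6):
  A: √((-4.0)² + (-134.5)²) = √(16.000 + 18090.250) = 134.6
  B: √((-3.0)² + (-118.2)²) = √(9.000 + 13971.240) = 118.2
  C: √((16.2)² + (-103.9)²) = √(262.440 + 10795.210) = 105.2
  D: √((97.7)² + (-8.6)²) = √(9545.290 + 73.960) = 98.1
  E: √((159.0)² + (-72.2)²) = √(25281.000 + 5212.840) = 174.6
  → nearest: D (98.1)
R at (-36.3, 23.3):
  A: √((-67.3)² + (-106.2)²) = √(4529.290 + 11278.440) = 125.7
  B: √((-66.3)² + (-89.9)²) = √(4395.690 + 8082.010) = 111.7
  C: √((-47.1)² + (-75.6)²) = √(2218.410 + 5715.360) = 89.1
  D: √((34.4)² + (19.7)²) = √(1183.360 + 388.090) = 39.6
  E: √((95.7)² + (-43.9)²) = √(9158.490 + 1927.210) = 105.3
  → nearest: D (39.6)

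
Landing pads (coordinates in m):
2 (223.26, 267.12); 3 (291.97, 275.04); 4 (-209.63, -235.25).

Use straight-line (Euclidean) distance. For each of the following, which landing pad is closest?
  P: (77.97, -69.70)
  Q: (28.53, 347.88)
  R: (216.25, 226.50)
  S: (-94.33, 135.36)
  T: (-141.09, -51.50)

P at (77.97, -69.70):
  2: √((145.29)² + (336.82)²) = √(21109.1841 + 113447.7124) = 366.82 m
  3: √((214.00)² + (344.74)²) = √(45796.0000 + 118845.6676) = 405.76 m
  4: √((-287.60)² + (-165.55)²) = √(82713.7600 + 27406.8025) = 331.84 m
  → nearest: 4 (331.84 m)
Q at (28.53, 347.88):
  2: √((194.73)² + (-80.76)²) = √(37919.7729 + 6522.1776) = 210.81 m
  3: √((263.44)² + (-72.84)²) = √(69400.6336 + 5305.6656) = 273.32 m
  4: √((-238.16)² + (-583.13)²) = √(56720.1856 + 340040.5969) = 629.89 m
  → nearest: 2 (210.81 m)
R at (216.25, 226.50):
  2: √((7.01)² + (40.62)²) = √(49.1401 + 1649.9844) = 41.22 m
  3: √((75.72)² + (48.54)²) = √(5733.5184 + 2356.1316) = 89.94 m
  4: √((-425.88)² + (-461.75)²) = √(181373.7744 + 213213.0625) = 628.16 m
  → nearest: 2 (41.22 m)
S at (-94.33, 135.36):
  2: √((317.59)² + (131.76)²) = √(100863.4081 + 17360.6976) = 343.84 m
  3: √((386.30)² + (139.68)²) = √(149227.6900 + 19510.5024) = 410.78 m
  4: √((-115.30)² + (-370.61)²) = √(13294.0900 + 137351.7721) = 388.13 m
  → nearest: 2 (343.84 m)
T at (-141.09, -51.50):
  2: √((364.35)² + (318.62)²) = √(132750.9225 + 101518.7044) = 484.01 m
  3: √((433.06)² + (326.54)²) = √(187540.9636 + 106628.3716) = 542.37 m
  4: √((-68.54)² + (-183.75)²) = √(4697.7316 + 33764.0625) = 196.12 m
  → nearest: 4 (196.12 m)

P→4; Q→2; R→2; S→2; T→4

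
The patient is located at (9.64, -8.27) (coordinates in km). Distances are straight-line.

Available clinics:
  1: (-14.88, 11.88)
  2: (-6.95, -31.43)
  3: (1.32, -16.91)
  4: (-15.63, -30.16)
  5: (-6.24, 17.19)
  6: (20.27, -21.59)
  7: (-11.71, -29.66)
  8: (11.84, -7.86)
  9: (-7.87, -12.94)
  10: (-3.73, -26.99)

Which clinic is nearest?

Distances from (9.64, -8.27):
1: 31.74 km
2: 28.49 km
3: 11.99 km
4: 33.43 km
5: 30.01 km
6: 17.04 km
7: 30.22 km
8: 2.24 km
9: 18.12 km
10: 23.00 km
Minimum: 8 at 2.24 km.

8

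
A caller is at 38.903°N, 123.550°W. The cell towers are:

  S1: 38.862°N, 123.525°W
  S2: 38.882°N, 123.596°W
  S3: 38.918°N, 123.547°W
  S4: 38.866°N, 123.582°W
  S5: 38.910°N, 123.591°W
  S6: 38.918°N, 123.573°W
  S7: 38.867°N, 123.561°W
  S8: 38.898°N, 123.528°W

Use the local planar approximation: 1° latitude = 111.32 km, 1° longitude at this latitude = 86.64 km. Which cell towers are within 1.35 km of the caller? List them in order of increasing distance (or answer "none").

none

Distances from 38.903°N, 123.550°W:
S1: √((-0.041·111.32)² + (0.025·86.64)²) = √(20.83119 + 4.69156) = 5.052 km
S2: √((-0.021·111.32)² + (-0.046·86.64)²) = √(5.46493 + 15.88373) = 4.620 km
S3: √((0.015·111.32)² + (0.003·86.64)²) = √(2.78823 + 0.06756) = 1.690 km
S4: √((-0.037·111.32)² + (-0.032·86.64)²) = √(16.96484 + 7.68665) = 4.965 km
S5: √((0.007·111.32)² + (-0.041·86.64)²) = √(0.60721 + 12.61841) = 3.637 km
S6: √((0.015·111.32)² + (-0.023·86.64)²) = √(2.78823 + 3.97093) = 2.600 km
S7: √((-0.036·111.32)² + (-0.011·86.64)²) = √(16.06022 + 0.90829) = 4.119 km
S8: √((-0.005·111.32)² + (0.022·86.64)²) = √(0.30980 + 3.63314) = 1.986 km
Threshold 1.35 km: none within range.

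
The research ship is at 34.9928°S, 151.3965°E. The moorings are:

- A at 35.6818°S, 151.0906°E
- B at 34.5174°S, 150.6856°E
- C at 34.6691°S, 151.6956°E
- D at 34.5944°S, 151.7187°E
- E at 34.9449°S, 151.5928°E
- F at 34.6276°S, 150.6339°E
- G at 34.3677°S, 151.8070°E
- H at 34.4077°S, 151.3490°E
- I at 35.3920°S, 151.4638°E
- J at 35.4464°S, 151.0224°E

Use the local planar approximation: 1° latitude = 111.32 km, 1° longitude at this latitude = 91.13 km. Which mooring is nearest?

Distances from 34.9928°S, 151.3965°E:
A: 81.6083 km
B: 83.6522 km
C: 45.1820 km
D: 53.1888 km
E: 18.6666 km
F: 80.5134 km
G: 79.0041 km
H: 65.2770 km
I: 44.8602 km
J: 60.9259 km
Minimum: E at 18.6666 km.

E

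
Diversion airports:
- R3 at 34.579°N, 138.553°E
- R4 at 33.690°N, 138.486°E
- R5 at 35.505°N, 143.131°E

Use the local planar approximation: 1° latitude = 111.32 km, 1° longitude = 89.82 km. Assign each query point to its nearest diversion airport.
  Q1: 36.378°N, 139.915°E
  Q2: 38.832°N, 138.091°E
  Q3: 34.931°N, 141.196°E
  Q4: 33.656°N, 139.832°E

Q1→R3; Q2→R3; Q3→R5; Q4→R4

Q1 at 36.378°N, 139.915°E:
  R3: √((-1.799·111.32)² + (-1.362·89.82)²) = √(40105.94206 + 14965.81308) = 234.674 km
  R4: √((-2.688·111.32)² + (-1.429·89.82)²) = √(89537.49174 + 16474.43613) = 325.595 km
  R5: √((-0.873·111.32)² + (3.216·89.82)²) = √(9444.41110 + 83440.74665) = 304.771 km
  → nearest: R3 (234.674 km)
Q2 at 38.832°N, 138.091°E:
  R3: √((-4.253·111.32)² + (0.462·89.82)²) = √(224149.18326 + 1721.98773) = 475.259 km
  R4: √((-5.142·111.32)² + (0.395·89.82)²) = √(327650.27737 + 1258.75235) = 573.506 km
  R5: √((-3.327·111.32)² + (5.040·89.82)²) = √(137167.74438 + 204930.77117) = 584.892 km
  → nearest: R3 (475.259 km)
Q3 at 34.931°N, 141.196°E:
  R3: √((-0.352·111.32)² + (-2.643·89.82)²) = √(1535.43601 + 56356.03468) = 240.606 km
  R4: √((-1.241·111.32)² + (-2.710·89.82)²) = √(19084.90306 + 59249.49911) = 279.883 km
  R5: √((0.574·111.32)² + (1.935·89.82)²) = √(4082.91351 + 30207.03092) = 185.175 km
  → nearest: R5 (185.175 km)
Q4 at 33.656°N, 139.832°E:
  R3: √((0.923·111.32)² + (-1.279·89.82)²) = √(10557.22548 + 13197.36385) = 154.125 km
  R4: √((0.034·111.32)² + (-1.346·89.82)²) = √(14.32532 + 14616.25870) = 120.957 km
  R5: √((1.849·111.32)² + (3.299·89.82)²) = √(42366.26883 + 87803.27853) = 360.790 km
  → nearest: R4 (120.957 km)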